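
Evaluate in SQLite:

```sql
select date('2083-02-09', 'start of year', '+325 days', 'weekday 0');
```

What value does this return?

`start of year` rewinds 2083-02-09 to 2083-01-01.
Applying '+325 days' to 2083-01-01: counting 325 days forward gives 2083-11-22.
`weekday 0` advances to the next Sunday; 2083-11-22 is a Monday, so it moves forward to 2083-11-28.

2083-11-28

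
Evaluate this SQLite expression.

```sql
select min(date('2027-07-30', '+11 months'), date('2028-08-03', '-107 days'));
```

2028-04-18

date('2027-07-30', '+11 months') → 2028-06-30.
date('2028-08-03', '-107 days') → 2028-04-18.
Earlier of the two is 2028-04-18.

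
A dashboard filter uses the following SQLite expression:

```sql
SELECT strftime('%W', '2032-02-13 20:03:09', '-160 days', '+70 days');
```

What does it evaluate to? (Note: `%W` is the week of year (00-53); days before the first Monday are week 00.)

First apply '-160 days', '+70 days': 2032-02-13 20:03:09 → 2031-11-15 20:03:09.
2031-11-15 is a Saturday. SQLite's %W counts Mondays since the year started; the result is 45.

45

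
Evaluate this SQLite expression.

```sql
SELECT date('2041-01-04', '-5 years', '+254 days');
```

2036-09-14

Adding -5 years to 2041-01-04 gives 2036-01-04.
Applying '+254 days' to 2036-01-04: counting 254 days forward gives 2036-09-14.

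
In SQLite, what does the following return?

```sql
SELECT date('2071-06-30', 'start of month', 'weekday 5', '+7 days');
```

`start of month` rewinds 2071-06-30 to 2071-06-01.
`weekday 5` advances to the next Friday; 2071-06-01 is a Monday, so it moves forward to 2071-06-05.
Advancing 7 more days within June lands on 2071-06-12.

2071-06-12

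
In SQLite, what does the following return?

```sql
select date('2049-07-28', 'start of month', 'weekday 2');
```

2049-07-06

`start of month` rewinds 2049-07-28 to 2049-07-01.
`weekday 2` advances to the next Tuesday; 2049-07-01 is a Thursday, so it moves forward to 2049-07-06.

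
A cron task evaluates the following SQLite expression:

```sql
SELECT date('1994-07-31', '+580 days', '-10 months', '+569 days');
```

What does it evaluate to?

Applying '+580 days' to 1994-07-31: counting 580 days forward gives 1996-03-02.
Adding -10 months to 1996-03-02 gives 1995-05-02.
Applying '+569 days' to 1995-05-02: counting 569 days forward gives 1996-11-21.

1996-11-21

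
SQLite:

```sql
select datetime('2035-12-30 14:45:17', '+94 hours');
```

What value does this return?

2036-01-03 12:45:17

+94 hours from 2035-12-30 14:45:17 is 2036-01-03 12:45:17 (crosses midnight).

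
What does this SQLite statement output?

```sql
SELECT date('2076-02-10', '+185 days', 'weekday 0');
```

Applying '+185 days' to 2076-02-10: counting 185 days forward gives 2076-08-13.
`weekday 0` advances to the next Sunday; 2076-08-13 is a Thursday, so it moves forward to 2076-08-16.

2076-08-16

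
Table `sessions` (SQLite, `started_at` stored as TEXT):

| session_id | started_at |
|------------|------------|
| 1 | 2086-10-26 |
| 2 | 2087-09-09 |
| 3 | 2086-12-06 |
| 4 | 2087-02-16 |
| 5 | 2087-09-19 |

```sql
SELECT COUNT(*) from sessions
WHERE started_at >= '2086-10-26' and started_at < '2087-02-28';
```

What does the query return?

Rows in [2086-10-26, 2087-02-28): 2086-10-26, 2086-12-06, 2087-02-16 → 3 rows.

3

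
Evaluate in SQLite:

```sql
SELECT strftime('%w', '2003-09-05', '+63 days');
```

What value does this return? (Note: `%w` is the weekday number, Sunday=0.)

First apply '+63 days': 2003-09-05 → 2003-11-07.
2003-11-07 is a Friday; with Sunday=0 that is 5.

5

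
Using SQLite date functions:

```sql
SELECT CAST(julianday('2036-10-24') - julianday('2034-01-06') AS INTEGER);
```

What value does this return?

25 days remain in January 2034 after the 6th (31 − 6).
Full months from February 2034 through September 2036 contribute their day counts.
Then 24 days into October 2036.
Total: 25 + 28 + 31 + 30 + 31 + 30 + 31 + 31 + 30 + 31 + 30 + 31 + 31 + 28 + 31 + 30 + 31 + 30 + 31 + 31 + 30 + 31 + 30 + 31 + 31 + 29 + 31 + 30 + 31 + 30 + 31 + 31 + 30 + 24 = 1022.

1022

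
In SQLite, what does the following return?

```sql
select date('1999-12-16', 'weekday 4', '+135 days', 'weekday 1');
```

`weekday 4` advances to the next Thursday; 1999-12-16 is already a Thursday, so it stays at 1999-12-16.
Applying '+135 days' to 1999-12-16: counting 135 days forward gives 2000-04-29.
`weekday 1` advances to the next Monday; 2000-04-29 is a Saturday, so it moves forward to 2000-05-01.

2000-05-01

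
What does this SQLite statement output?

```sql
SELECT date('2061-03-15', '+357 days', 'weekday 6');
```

Applying '+357 days' to 2061-03-15: counting 357 days forward gives 2062-03-07.
`weekday 6` advances to the next Saturday; 2062-03-07 is a Tuesday, so it moves forward to 2062-03-11.

2062-03-11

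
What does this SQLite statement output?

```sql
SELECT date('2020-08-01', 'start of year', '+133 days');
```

`start of year` rewinds 2020-08-01 to 2020-01-01.
Applying '+133 days' to 2020-01-01: counting 133 days forward gives 2020-05-13.

2020-05-13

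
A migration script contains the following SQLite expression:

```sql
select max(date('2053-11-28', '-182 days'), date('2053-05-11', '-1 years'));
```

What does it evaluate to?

2053-05-30

date('2053-11-28', '-182 days') → 2053-05-30.
date('2053-05-11', '-1 years') → 2052-05-11.
Later of the two is 2053-05-30.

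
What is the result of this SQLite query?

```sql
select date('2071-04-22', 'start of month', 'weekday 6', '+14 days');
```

`start of month` rewinds 2071-04-22 to 2071-04-01.
`weekday 6` advances to the next Saturday; 2071-04-01 is a Wednesday, so it moves forward to 2071-04-04.
Advancing 14 more days within April lands on 2071-04-18.

2071-04-18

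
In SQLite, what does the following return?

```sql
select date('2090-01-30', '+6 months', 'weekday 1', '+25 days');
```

2090-08-25

Adding +6 months to 2090-01-30 gives 2090-07-30.
`weekday 1` advances to the next Monday; 2090-07-30 is a Sunday, so it moves forward to 2090-07-31.
July 2090 has 31 days; 0 remain after the 31st, so 1 days reach 2090-08-01.
Advancing 24 more days within August lands on 2090-08-25.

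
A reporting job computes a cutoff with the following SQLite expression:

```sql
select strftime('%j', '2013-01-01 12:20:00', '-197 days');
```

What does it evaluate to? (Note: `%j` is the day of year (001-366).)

170

First apply '-197 days': 2013-01-01 12:20:00 → 2012-06-18 12:20:00.
Day-of-year for 2012-06-18: days since 2012-01-01 inclusive = 170, zero-padded to 170.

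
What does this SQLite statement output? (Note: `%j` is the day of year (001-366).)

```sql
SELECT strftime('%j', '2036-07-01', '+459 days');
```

First apply '+459 days': 2036-07-01 → 2037-10-03.
Day-of-year for 2037-10-03: days since 2037-01-01 inclusive = 276, zero-padded to 276.

276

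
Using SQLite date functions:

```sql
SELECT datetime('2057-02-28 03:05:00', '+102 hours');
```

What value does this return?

+102 hours from 2057-02-28 03:05:00 is 2057-03-04 09:05:00 (crosses midnight).

2057-03-04 09:05:00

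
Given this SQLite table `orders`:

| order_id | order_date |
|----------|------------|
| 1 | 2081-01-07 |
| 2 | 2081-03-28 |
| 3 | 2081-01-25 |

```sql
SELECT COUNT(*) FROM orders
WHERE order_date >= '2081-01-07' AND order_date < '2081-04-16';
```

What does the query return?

3

Rows in [2081-01-07, 2081-04-16): 2081-01-07, 2081-03-28, 2081-01-25 → 3 rows.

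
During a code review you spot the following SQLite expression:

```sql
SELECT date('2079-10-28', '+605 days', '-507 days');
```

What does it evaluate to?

2080-02-03

Applying '+605 days' to 2079-10-28: counting 605 days forward gives 2081-06-24.
Applying '-507 days' to 2081-06-24: counting 507 days back gives 2080-02-03.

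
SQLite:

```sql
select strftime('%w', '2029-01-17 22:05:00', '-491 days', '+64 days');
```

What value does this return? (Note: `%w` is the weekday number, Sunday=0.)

3

First apply '-491 days', '+64 days': 2029-01-17 22:05:00 → 2027-11-17 22:05:00.
2027-11-17 is a Wednesday; with Sunday=0 that is 3.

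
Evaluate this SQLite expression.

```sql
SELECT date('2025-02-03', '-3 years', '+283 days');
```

2022-11-13

Adding -3 years to 2025-02-03 gives 2022-02-03.
Applying '+283 days' to 2022-02-03: counting 283 days forward gives 2022-11-13.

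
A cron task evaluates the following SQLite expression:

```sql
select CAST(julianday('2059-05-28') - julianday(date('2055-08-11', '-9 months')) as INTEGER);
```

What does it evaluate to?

1659

Adding -9 months to 2055-08-11 gives 2054-11-11.
19 days remain in November 2054 after the 11th (30 − 11).
Full months from December 2054 through April 2059 contribute their day counts.
Then 28 days into May 2059.
Total: 19 + 31 + 31 + 28 + 31 + 30 + 31 + 30 + 31 + 31 + 30 + 31 + 30 + 31 + 31 + 29 + 31 + 30 + 31 + 30 + 31 + 31 + 30 + 31 + 30 + 31 + 31 + 28 + 31 + 30 + 31 + 30 + 31 + 31 + 30 + 31 + 30 + 31 + 31 + 28 + 31 + 30 + 31 + 30 + 31 + 31 + 30 + 31 + 30 + 31 + 31 + 28 + 31 + 30 + 28 = 1659.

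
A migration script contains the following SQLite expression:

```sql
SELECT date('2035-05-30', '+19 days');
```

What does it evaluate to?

2035-06-18

May 2035 has 31 days; 1 remain after the 30th, so 2 days reach 2035-06-01.
Advancing 17 more days within June lands on 2035-06-18.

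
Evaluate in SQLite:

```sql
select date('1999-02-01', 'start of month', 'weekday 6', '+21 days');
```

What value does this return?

1999-02-27

`start of month` rewinds 1999-02-01 to 1999-02-01.
`weekday 6` advances to the next Saturday; 1999-02-01 is a Monday, so it moves forward to 1999-02-06.
Advancing 21 more days within February lands on 1999-02-27.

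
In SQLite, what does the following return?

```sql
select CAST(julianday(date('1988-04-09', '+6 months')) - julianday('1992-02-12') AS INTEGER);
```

-1221

Adding +6 months to 1988-04-09 gives 1988-10-09.
22 days remain in October 1988 after the 9th (31 − 9).
Full months from November 1988 through January 1992 contribute their day counts.
Then 12 days into February 1992.
Total: 22 + 30 + 31 + 31 + 28 + 31 + 30 + 31 + 30 + 31 + 31 + 30 + 31 + 30 + 31 + 31 + 28 + 31 + 30 + 31 + 30 + 31 + 31 + 30 + 31 + 30 + 31 + 31 + 28 + 31 + 30 + 31 + 30 + 31 + 31 + 30 + 31 + 30 + 31 + 31 + 12 = 1221.
The subtraction is earlier − later, so the result is −1221 → -1221.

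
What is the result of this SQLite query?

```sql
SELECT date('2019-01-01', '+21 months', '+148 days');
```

2021-02-26

Adding +21 months to 2019-01-01 gives 2020-10-01.
Applying '+148 days' to 2020-10-01: counting 148 days forward gives 2021-02-26.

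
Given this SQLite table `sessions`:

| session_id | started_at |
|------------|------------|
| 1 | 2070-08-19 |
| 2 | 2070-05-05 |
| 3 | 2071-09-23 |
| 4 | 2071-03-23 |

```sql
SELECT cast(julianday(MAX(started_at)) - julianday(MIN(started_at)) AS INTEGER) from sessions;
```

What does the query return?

506

MIN = 2070-05-05, MAX = 2071-09-23.
26 days remain in May 2070 after the 5th (31 − 5).
Full months from June 2070 through August 2071 contribute their day counts.
Then 23 days into September 2071.
Total: 26 + 30 + 31 + 31 + 30 + 31 + 30 + 31 + 31 + 28 + 31 + 30 + 31 + 30 + 31 + 31 + 23 = 506.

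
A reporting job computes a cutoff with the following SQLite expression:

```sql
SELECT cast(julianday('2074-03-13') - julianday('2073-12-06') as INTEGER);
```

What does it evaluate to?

97

25 days remain in December 2073 after the 6th (31 − 6).
January 2074: 31 days.
February 2074: 28 days.
Then 13 days into March 2074.
Total: 25 + 31 + 28 + 13 = 97.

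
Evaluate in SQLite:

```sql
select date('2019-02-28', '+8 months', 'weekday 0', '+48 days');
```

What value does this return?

2019-12-21

Adding +8 months to 2019-02-28 gives 2019-10-28.
`weekday 0` advances to the next Sunday; 2019-10-28 is a Monday, so it moves forward to 2019-11-03.
Applying '+48 days' to 2019-11-03: counting 48 days forward gives 2019-12-21.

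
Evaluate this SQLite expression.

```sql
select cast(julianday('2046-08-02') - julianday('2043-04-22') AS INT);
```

8 days remain in April 2043 after the 22nd (30 − 22).
Full months from May 2043 through July 2046 contribute their day counts.
Then 2 days into August 2046.
Total: 8 + 31 + 30 + 31 + 31 + 30 + 31 + 30 + 31 + 31 + 29 + 31 + 30 + 31 + 30 + 31 + 31 + 30 + 31 + 30 + 31 + 31 + 28 + 31 + 30 + 31 + 30 + 31 + 31 + 30 + 31 + 30 + 31 + 31 + 28 + 31 + 30 + 31 + 30 + 31 + 2 = 1198.

1198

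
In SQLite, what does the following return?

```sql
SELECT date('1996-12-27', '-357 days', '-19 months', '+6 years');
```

2000-06-05

Applying '-357 days' to 1996-12-27: counting 357 days back gives 1996-01-05.
Adding -19 months to 1996-01-05 gives 1994-06-05.
Adding +6 years to 1994-06-05 gives 2000-06-05.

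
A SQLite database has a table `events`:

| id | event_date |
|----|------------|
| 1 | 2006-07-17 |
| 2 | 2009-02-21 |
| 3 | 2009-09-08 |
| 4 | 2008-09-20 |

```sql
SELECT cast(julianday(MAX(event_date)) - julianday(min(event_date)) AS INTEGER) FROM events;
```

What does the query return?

MIN = 2006-07-17, MAX = 2009-09-08.
14 days remain in July 2006 after the 17th (31 − 17).
Full months from August 2006 through August 2009 contribute their day counts.
Then 8 days into September 2009.
Total: 14 + 31 + 30 + 31 + 30 + 31 + 31 + 28 + 31 + 30 + 31 + 30 + 31 + 31 + 30 + 31 + 30 + 31 + 31 + 29 + 31 + 30 + 31 + 30 + 31 + 31 + 30 + 31 + 30 + 31 + 31 + 28 + 31 + 30 + 31 + 30 + 31 + 31 + 8 = 1149.

1149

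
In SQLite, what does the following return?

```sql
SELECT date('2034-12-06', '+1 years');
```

2035-12-06

Adding +1 year to 2034-12-06 gives 2035-12-06.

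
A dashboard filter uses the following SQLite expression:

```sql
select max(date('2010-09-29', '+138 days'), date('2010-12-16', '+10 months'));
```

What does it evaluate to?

2011-10-16

date('2010-09-29', '+138 days') → 2011-02-14.
date('2010-12-16', '+10 months') → 2011-10-16.
Later of the two is 2011-10-16.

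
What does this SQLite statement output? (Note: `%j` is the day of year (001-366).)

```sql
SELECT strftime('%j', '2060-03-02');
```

Day-of-year for 2060-03-02: days since 2060-01-01 inclusive = 62, zero-padded to 062.

062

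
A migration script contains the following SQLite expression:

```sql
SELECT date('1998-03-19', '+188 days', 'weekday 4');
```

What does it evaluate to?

Applying '+188 days' to 1998-03-19: counting 188 days forward gives 1998-09-23.
`weekday 4` advances to the next Thursday; 1998-09-23 is a Wednesday, so it moves forward to 1998-09-24.

1998-09-24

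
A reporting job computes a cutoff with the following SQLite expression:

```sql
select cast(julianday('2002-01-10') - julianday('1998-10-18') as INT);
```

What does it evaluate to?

1180

13 days remain in October 1998 after the 18th (31 − 18).
Full months from November 1998 through December 2001 contribute their day counts.
Then 10 days into January 2002.
Total: 13 + 30 + 31 + 31 + 28 + 31 + 30 + 31 + 30 + 31 + 31 + 30 + 31 + 30 + 31 + 31 + 29 + 31 + 30 + 31 + 30 + 31 + 31 + 30 + 31 + 30 + 31 + 31 + 28 + 31 + 30 + 31 + 30 + 31 + 31 + 30 + 31 + 30 + 31 + 10 = 1180.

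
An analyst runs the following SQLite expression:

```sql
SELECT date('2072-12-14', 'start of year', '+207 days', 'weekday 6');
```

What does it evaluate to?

2072-07-30

`start of year` rewinds 2072-12-14 to 2072-01-01.
Applying '+207 days' to 2072-01-01: counting 207 days forward gives 2072-07-26.
`weekday 6` advances to the next Saturday; 2072-07-26 is a Tuesday, so it moves forward to 2072-07-30.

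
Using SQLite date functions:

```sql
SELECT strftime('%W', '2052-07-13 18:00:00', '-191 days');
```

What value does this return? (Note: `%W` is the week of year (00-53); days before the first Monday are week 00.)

First apply '-191 days': 2052-07-13 18:00:00 → 2052-01-04 18:00:00.
2052-01-04 is a Thursday. SQLite's %W counts Mondays since the year started; the result is 01.

01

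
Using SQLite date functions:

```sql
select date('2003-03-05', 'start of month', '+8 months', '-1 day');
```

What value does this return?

`start of month` rewinds 2003-03-05 to 2003-03-01.
Adding +8 months to 2003-03-01 gives 2003-11-01.
Going back 1 day from 2003-11-01 reaches 2003-10-31 (last day of October, 31 days).

2003-10-31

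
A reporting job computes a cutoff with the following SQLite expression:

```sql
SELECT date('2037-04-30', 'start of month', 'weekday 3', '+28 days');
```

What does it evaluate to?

`start of month` rewinds 2037-04-30 to 2037-04-01.
`weekday 3` advances to the next Wednesday; 2037-04-01 is already a Wednesday, so it stays at 2037-04-01.
Advancing 28 more days within April lands on 2037-04-29.

2037-04-29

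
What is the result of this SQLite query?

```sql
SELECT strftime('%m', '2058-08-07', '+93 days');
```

11

First apply '+93 days': 2058-08-07 → 2058-11-08.
`%m` extracts the 2-digit month (01-12): 11.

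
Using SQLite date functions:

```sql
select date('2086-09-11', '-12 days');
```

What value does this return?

Going back 11 days from 2086-09-11 reaches 2086-08-31 (last day of August, 31 days).
Going back 1 day within August lands on 2086-08-30.

2086-08-30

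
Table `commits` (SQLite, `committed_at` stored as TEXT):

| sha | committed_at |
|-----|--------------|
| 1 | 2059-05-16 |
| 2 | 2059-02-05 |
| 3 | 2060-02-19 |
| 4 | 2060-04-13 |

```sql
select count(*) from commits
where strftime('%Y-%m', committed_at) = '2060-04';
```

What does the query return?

1

Rows with year-month 2060-04: 2060-04-13 → 1.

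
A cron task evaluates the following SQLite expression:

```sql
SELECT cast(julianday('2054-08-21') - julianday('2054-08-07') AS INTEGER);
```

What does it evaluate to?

Both dates are in August 2054: 21 − 7 = 14.

14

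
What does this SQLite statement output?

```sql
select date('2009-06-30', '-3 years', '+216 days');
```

Adding -3 years to 2009-06-30 gives 2006-06-30.
Applying '+216 days' to 2006-06-30: counting 216 days forward gives 2007-02-01.

2007-02-01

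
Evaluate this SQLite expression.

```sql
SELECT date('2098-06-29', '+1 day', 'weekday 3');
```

Advancing 1 more day within June lands on 2098-06-30.
`weekday 3` advances to the next Wednesday; 2098-06-30 is a Monday, so it moves forward to 2098-07-02.

2098-07-02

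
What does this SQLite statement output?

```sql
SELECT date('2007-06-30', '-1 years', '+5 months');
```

Adding -1 year to 2007-06-30 gives 2006-06-30.
Adding +5 months to 2006-06-30 gives 2006-11-30.

2006-11-30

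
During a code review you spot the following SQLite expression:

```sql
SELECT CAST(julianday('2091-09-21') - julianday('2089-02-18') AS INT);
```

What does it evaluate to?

10 days remain in February 2089 after the 18th (28 − 18).
Full months from March 2089 through August 2091 contribute their day counts.
Then 21 days into September 2091.
Total: 10 + 31 + 30 + 31 + 30 + 31 + 31 + 30 + 31 + 30 + 31 + 31 + 28 + 31 + 30 + 31 + 30 + 31 + 31 + 30 + 31 + 30 + 31 + 31 + 28 + 31 + 30 + 31 + 30 + 31 + 31 + 21 = 945.

945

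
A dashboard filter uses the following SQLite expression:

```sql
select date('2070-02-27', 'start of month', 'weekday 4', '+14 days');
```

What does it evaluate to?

2070-02-20

`start of month` rewinds 2070-02-27 to 2070-02-01.
`weekday 4` advances to the next Thursday; 2070-02-01 is a Saturday, so it moves forward to 2070-02-06.
Advancing 14 more days within February lands on 2070-02-20.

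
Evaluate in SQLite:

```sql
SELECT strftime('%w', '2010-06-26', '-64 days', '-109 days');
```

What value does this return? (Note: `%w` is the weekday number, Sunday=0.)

1

First apply '-64 days', '-109 days': 2010-06-26 → 2010-01-04.
2010-01-04 is a Monday; with Sunday=0 that is 1.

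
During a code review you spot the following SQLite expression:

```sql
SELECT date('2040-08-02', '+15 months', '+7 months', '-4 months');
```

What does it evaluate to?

Adding +15 months to 2040-08-02 gives 2041-11-02.
Adding +7 months to 2041-11-02 gives 2042-06-02.
Adding -4 months to 2042-06-02 gives 2042-02-02.

2042-02-02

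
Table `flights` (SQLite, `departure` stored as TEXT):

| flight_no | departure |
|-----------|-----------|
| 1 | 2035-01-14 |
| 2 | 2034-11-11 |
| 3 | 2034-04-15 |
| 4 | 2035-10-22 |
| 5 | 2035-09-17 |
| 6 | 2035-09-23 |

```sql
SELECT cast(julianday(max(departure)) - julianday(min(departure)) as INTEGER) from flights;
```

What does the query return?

MIN = 2034-04-15, MAX = 2035-10-22.
15 days remain in April 2034 after the 15th (30 − 15).
Full months from May 2034 through September 2035 contribute their day counts.
Then 22 days into October 2035.
Total: 15 + 31 + 30 + 31 + 31 + 30 + 31 + 30 + 31 + 31 + 28 + 31 + 30 + 31 + 30 + 31 + 31 + 30 + 22 = 555.

555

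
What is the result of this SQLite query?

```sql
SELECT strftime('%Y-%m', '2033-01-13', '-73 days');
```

2032-11

First apply '-73 days': 2033-01-13 → 2032-11-01.
`%Y-%m` extracts the year-month: 2032-11.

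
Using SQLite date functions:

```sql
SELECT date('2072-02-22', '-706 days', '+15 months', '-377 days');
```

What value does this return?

Applying '-706 days' to 2072-02-22: counting 706 days back gives 2070-03-18.
Adding +15 months to 2070-03-18 gives 2071-06-18.
Applying '-377 days' to 2071-06-18: counting 377 days back gives 2070-06-06.

2070-06-06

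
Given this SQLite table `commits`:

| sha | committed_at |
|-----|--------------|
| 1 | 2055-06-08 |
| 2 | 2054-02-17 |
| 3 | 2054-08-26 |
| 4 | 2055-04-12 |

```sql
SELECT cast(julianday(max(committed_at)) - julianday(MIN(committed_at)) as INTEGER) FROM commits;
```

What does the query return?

MIN = 2054-02-17, MAX = 2055-06-08.
11 days remain in February 2054 after the 17th (28 − 17).
Full months from March 2054 through May 2055 contribute their day counts.
Then 8 days into June 2055.
Total: 11 + 31 + 30 + 31 + 30 + 31 + 31 + 30 + 31 + 30 + 31 + 31 + 28 + 31 + 30 + 31 + 8 = 476.

476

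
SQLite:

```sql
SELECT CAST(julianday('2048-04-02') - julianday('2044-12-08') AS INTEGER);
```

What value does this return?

1211

23 days remain in December 2044 after the 8th (31 − 8).
Full months from January 2045 through March 2048 contribute their day counts.
Then 2 days into April 2048.
Total: 23 + 31 + 28 + 31 + 30 + 31 + 30 + 31 + 31 + 30 + 31 + 30 + 31 + 31 + 28 + 31 + 30 + 31 + 30 + 31 + 31 + 30 + 31 + 30 + 31 + 31 + 28 + 31 + 30 + 31 + 30 + 31 + 31 + 30 + 31 + 30 + 31 + 31 + 29 + 31 + 2 = 1211.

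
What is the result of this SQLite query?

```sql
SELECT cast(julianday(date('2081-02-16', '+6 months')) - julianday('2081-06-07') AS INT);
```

Adding +6 months to 2081-02-16 gives 2081-08-16.
23 days remain in June 2081 after the 7th (30 − 7).
July 2081: 31 days.
Then 16 days into August 2081.
Total: 23 + 31 + 16 = 70.

70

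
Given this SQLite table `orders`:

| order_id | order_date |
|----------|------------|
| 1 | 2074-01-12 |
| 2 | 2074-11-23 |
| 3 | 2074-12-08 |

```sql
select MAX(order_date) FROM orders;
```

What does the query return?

2074-12-08

MAX over {2074-01-12, 2074-11-23, 2074-12-08}.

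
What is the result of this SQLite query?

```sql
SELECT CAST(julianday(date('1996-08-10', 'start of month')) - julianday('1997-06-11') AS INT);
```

`start of month` rewinds 1996-08-10 to 1996-08-01.
30 days remain in August 1996 after the 1st (31 − 1).
Full months from September 1996 through May 1997 contribute their day counts.
Then 11 days into June 1997.
Total: 30 + 30 + 31 + 30 + 31 + 31 + 28 + 31 + 30 + 31 + 11 = 314.
The subtraction is earlier − later, so the result is −314 → -314.

-314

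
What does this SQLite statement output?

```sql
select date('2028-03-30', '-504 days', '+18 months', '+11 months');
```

Applying '-504 days' to 2028-03-30: counting 504 days back gives 2026-11-12.
Adding +18 months to 2026-11-12 gives 2028-05-12.
Adding +11 months to 2028-05-12 gives 2029-04-12.

2029-04-12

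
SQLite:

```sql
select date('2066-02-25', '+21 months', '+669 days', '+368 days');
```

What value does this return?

2070-09-27

Adding +21 months to 2066-02-25 gives 2067-11-25.
Applying '+669 days' to 2067-11-25: counting 669 days forward gives 2069-09-24.
Applying '+368 days' to 2069-09-24: counting 368 days forward gives 2070-09-27.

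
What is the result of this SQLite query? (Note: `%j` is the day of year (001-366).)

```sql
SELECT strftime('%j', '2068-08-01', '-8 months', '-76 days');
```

259

First apply '-8 months', '-76 days': 2068-08-01 → 2067-09-16.
Day-of-year for 2067-09-16: days since 2067-01-01 inclusive = 259, zero-padded to 259.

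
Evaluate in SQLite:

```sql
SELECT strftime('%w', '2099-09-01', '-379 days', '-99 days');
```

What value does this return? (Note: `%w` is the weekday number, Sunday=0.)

0

First apply '-379 days', '-99 days': 2099-09-01 → 2098-05-11.
2098-05-11 is a Sunday; with Sunday=0 that is 0.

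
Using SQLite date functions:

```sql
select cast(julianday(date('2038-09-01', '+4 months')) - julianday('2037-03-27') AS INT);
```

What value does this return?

Adding +4 months to 2038-09-01 gives 2039-01-01.
4 days remain in March 2037 after the 27th (31 − 27).
Full months from April 2037 through December 2038 contribute their day counts.
Then 1 day into January 2039.
Total: 4 + 30 + 31 + 30 + 31 + 31 + 30 + 31 + 30 + 31 + 31 + 28 + 31 + 30 + 31 + 30 + 31 + 31 + 30 + 31 + 30 + 31 + 1 = 645.

645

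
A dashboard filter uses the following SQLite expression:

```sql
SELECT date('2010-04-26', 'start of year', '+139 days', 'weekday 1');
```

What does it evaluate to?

`start of year` rewinds 2010-04-26 to 2010-01-01.
Applying '+139 days' to 2010-01-01: counting 139 days forward gives 2010-05-20.
`weekday 1` advances to the next Monday; 2010-05-20 is a Thursday, so it moves forward to 2010-05-24.

2010-05-24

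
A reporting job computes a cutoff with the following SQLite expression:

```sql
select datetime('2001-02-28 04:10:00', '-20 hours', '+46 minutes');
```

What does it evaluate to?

-20 hours from 2001-02-28 04:10:00 is 2001-02-27 08:10:00 (crosses midnight).
+46 minutes from 2001-02-27 08:10:00 is 2001-02-27 08:56:00.

2001-02-27 08:56:00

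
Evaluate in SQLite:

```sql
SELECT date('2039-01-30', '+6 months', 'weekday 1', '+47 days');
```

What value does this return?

2039-09-17

Adding +6 months to 2039-01-30 gives 2039-07-30.
`weekday 1` advances to the next Monday; 2039-07-30 is a Saturday, so it moves forward to 2039-08-01.
Applying '+47 days' to 2039-08-01: counting 47 days forward gives 2039-09-17.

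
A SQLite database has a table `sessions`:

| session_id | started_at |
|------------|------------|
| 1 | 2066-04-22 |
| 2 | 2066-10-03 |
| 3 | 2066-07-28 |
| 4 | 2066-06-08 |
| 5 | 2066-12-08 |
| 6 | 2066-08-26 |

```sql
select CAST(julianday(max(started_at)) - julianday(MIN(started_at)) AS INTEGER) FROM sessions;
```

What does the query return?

MIN = 2066-04-22, MAX = 2066-12-08.
8 days remain in April 2066 after the 22nd (30 − 22).
Full months from May 2066 through November 2066 contribute their day counts.
Then 8 days into December 2066.
Total: 8 + 31 + 30 + 31 + 31 + 30 + 31 + 30 + 8 = 230.

230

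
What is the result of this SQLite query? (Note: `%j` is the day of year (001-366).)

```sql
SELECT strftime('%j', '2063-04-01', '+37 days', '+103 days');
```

First apply '+37 days', '+103 days': 2063-04-01 → 2063-08-19.
Day-of-year for 2063-08-19: days since 2063-01-01 inclusive = 231, zero-padded to 231.

231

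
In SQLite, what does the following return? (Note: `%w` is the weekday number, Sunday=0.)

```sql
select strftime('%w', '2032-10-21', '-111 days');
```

First apply '-111 days': 2032-10-21 → 2032-07-02.
2032-07-02 is a Friday; with Sunday=0 that is 5.

5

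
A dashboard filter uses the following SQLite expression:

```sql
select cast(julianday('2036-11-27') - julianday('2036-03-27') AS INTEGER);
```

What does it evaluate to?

4 days remain in March 2036 after the 27th (31 − 27).
Full months from April 2036 through October 2036 contribute their day counts.
Then 27 days into November 2036.
Total: 4 + 30 + 31 + 30 + 31 + 31 + 30 + 31 + 27 = 245.

245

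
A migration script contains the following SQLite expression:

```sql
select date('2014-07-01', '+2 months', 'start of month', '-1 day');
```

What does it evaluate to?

2014-08-31

Adding +2 months to 2014-07-01 gives 2014-09-01.
`start of month` rewinds 2014-09-01 to 2014-09-01.
Going back 1 day from 2014-09-01 reaches 2014-08-31 (last day of August, 31 days).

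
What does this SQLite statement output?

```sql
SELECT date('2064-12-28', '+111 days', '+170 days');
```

Applying '+111 days' to 2064-12-28: counting 111 days forward gives 2065-04-18.
Applying '+170 days' to 2065-04-18: counting 170 days forward gives 2065-10-05.

2065-10-05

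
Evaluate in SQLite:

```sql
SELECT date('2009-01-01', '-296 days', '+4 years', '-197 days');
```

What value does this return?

Applying '-296 days' to 2009-01-01: counting 296 days back gives 2008-03-11.
Adding +4 years to 2008-03-11 gives 2012-03-11.
Applying '-197 days' to 2012-03-11: counting 197 days back gives 2011-08-27.

2011-08-27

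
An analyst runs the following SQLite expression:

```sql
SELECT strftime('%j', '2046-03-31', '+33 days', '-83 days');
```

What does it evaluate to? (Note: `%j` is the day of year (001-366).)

First apply '+33 days', '-83 days': 2046-03-31 → 2046-02-09.
Day-of-year for 2046-02-09: days since 2046-01-01 inclusive = 40, zero-padded to 040.

040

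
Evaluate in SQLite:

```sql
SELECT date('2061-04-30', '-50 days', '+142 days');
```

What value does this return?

Applying '-50 days' to 2061-04-30: counting 50 days back gives 2061-03-11.
Applying '+142 days' to 2061-03-11: counting 142 days forward gives 2061-07-31.

2061-07-31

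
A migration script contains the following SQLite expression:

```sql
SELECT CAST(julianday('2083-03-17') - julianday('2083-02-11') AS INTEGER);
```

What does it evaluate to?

34

17 days remain in February 2083 after the 11th (28 − 11).
Then 17 days into March 2083.
Total: 17 + 17 = 34.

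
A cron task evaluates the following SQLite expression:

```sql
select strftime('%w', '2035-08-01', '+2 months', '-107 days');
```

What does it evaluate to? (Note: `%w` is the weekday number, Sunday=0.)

6

First apply '+2 months', '-107 days': 2035-08-01 → 2035-06-16.
2035-06-16 is a Saturday; with Sunday=0 that is 6.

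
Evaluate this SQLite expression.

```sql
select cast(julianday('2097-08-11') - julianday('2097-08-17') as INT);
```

Both dates are in August 2097: 17 − 11 = 6.
The subtraction is earlier − later, so the result is −6 → -6.

-6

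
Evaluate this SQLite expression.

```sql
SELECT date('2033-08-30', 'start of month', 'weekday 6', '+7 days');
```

2033-08-13

`start of month` rewinds 2033-08-30 to 2033-08-01.
`weekday 6` advances to the next Saturday; 2033-08-01 is a Monday, so it moves forward to 2033-08-06.
Advancing 7 more days within August lands on 2033-08-13.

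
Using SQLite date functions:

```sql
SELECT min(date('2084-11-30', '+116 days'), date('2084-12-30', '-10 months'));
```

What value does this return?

2084-03-01

date('2084-11-30', '+116 days') → 2085-03-26.
date('2084-12-30', '-10 months') → 2084-03-01.
Earlier of the two is 2084-03-01.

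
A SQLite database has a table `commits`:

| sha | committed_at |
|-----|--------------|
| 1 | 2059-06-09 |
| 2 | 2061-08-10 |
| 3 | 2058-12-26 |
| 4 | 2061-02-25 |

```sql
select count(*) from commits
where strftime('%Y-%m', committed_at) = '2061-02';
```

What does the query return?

1

Rows with year-month 2061-02: 2061-02-25 → 1.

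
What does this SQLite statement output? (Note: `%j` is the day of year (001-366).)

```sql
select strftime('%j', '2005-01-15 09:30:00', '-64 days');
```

First apply '-64 days': 2005-01-15 09:30:00 → 2004-11-12 09:30:00.
Day-of-year for 2004-11-12: days since 2004-01-01 inclusive = 317, zero-padded to 317.

317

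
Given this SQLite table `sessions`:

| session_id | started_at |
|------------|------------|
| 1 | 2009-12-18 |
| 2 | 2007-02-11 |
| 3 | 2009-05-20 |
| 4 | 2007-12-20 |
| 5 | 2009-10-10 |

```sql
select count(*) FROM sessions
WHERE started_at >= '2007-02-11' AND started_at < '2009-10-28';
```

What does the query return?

Rows in [2007-02-11, 2009-10-28): 2007-02-11, 2009-05-20, 2007-12-20, 2009-10-10 → 4 rows.

4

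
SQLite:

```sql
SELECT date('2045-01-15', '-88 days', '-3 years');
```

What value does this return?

Applying '-88 days' to 2045-01-15: counting 88 days back gives 2044-10-19.
Adding -3 years to 2044-10-19 gives 2041-10-19.

2041-10-19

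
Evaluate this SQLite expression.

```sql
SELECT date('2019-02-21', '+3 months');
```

2019-05-21

Adding +3 months to 2019-02-21 gives 2019-05-21.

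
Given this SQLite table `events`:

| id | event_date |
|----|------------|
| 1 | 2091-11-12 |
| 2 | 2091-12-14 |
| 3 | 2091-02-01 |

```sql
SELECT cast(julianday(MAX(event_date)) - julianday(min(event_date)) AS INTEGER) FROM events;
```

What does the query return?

MIN = 2091-02-01, MAX = 2091-12-14.
27 days remain in February 2091 after the 1st (28 − 1).
Full months from March 2091 through November 2091 contribute their day counts.
Then 14 days into December 2091.
Total: 27 + 31 + 30 + 31 + 30 + 31 + 31 + 30 + 31 + 30 + 14 = 316.

316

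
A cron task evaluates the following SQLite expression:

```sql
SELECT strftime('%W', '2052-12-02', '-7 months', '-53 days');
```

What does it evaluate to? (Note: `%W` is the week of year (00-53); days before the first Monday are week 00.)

10

First apply '-7 months', '-53 days': 2052-12-02 → 2052-03-10.
2052-03-10 is a Sunday. SQLite's %W counts Mondays since the year started; the result is 10.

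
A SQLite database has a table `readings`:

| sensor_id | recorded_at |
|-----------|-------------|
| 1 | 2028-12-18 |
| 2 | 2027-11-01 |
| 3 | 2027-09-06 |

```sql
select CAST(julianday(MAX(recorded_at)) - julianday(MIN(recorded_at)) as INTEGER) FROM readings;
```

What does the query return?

MIN = 2027-09-06, MAX = 2028-12-18.
24 days remain in September 2027 after the 6th (30 − 6).
Full months from October 2027 through November 2028 contribute their day counts.
Then 18 days into December 2028.
Total: 24 + 31 + 30 + 31 + 31 + 29 + 31 + 30 + 31 + 30 + 31 + 31 + 30 + 31 + 30 + 18 = 469.

469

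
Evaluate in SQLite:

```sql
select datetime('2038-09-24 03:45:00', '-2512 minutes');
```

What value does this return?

2512 minutes = 41h 52m; -2512 minutes from 2038-09-24 03:45:00 is 2038-09-22 09:53:00 (crosses midnight).

2038-09-22 09:53:00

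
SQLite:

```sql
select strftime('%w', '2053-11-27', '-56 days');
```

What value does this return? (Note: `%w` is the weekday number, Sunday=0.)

4

First apply '-56 days': 2053-11-27 → 2053-10-02.
2053-10-02 is a Thursday; with Sunday=0 that is 4.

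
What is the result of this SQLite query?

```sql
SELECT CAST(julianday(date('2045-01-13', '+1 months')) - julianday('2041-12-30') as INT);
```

Adding +1 month to 2045-01-13 gives 2045-02-13.
1 day remains in December 2041 after the 30th (31 − 30).
Full months from January 2042 through January 2045 contribute their day counts.
Then 13 days into February 2045.
Total: 1 + 31 + 28 + 31 + 30 + 31 + 30 + 31 + 31 + 30 + 31 + 30 + 31 + 31 + 28 + 31 + 30 + 31 + 30 + 31 + 31 + 30 + 31 + 30 + 31 + 31 + 29 + 31 + 30 + 31 + 30 + 31 + 31 + 30 + 31 + 30 + 31 + 31 + 13 = 1141.

1141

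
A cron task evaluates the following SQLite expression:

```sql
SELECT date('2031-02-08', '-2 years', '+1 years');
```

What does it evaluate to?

Adding -2 years to 2031-02-08 gives 2029-02-08.
Adding +1 year to 2029-02-08 gives 2030-02-08.

2030-02-08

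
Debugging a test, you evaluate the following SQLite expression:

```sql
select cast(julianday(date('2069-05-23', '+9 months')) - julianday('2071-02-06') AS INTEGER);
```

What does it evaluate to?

-348

Adding +9 months to 2069-05-23 gives 2070-02-23.
5 days remain in February 2070 after the 23rd (28 − 23).
Full months from March 2070 through January 2071 contribute their day counts.
Then 6 days into February 2071.
Total: 5 + 31 + 30 + 31 + 30 + 31 + 31 + 30 + 31 + 30 + 31 + 31 + 6 = 348.
The subtraction is earlier − later, so the result is −348 → -348.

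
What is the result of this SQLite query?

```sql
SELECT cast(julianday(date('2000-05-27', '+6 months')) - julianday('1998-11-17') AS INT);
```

741

Adding +6 months to 2000-05-27 gives 2000-11-27.
13 days remain in November 1998 after the 17th (30 − 17).
Full months from December 1998 through October 2000 contribute their day counts.
Then 27 days into November 2000.
Total: 13 + 31 + 31 + 28 + 31 + 30 + 31 + 30 + 31 + 31 + 30 + 31 + 30 + 31 + 31 + 29 + 31 + 30 + 31 + 30 + 31 + 31 + 30 + 31 + 27 = 741.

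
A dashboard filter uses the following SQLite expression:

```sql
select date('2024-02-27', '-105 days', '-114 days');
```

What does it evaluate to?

2023-07-23

Applying '-105 days' to 2024-02-27: counting 105 days back gives 2023-11-14.
Applying '-114 days' to 2023-11-14: counting 114 days back gives 2023-07-23.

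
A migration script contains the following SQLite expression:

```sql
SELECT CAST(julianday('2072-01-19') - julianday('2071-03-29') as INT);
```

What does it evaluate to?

296

2 days remain in March 2071 after the 29th (31 − 29).
Full months from April 2071 through December 2071 contribute their day counts.
Then 19 days into January 2072.
Total: 2 + 30 + 31 + 30 + 31 + 31 + 30 + 31 + 30 + 31 + 19 = 296.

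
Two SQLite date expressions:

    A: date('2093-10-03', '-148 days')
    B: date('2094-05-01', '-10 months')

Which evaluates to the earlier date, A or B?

A

A = 2093-05-08.
B = 2093-07-01.
A is earlier.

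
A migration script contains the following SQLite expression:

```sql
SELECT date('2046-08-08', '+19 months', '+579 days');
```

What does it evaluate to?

Adding +19 months to 2046-08-08 gives 2048-03-08.
Applying '+579 days' to 2048-03-08: counting 579 days forward gives 2049-10-08.

2049-10-08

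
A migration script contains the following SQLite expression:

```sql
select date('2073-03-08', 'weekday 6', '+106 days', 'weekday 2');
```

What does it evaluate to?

`weekday 6` advances to the next Saturday; 2073-03-08 is a Wednesday, so it moves forward to 2073-03-11.
Applying '+106 days' to 2073-03-11: counting 106 days forward gives 2073-06-25.
`weekday 2` advances to the next Tuesday; 2073-06-25 is a Sunday, so it moves forward to 2073-06-27.

2073-06-27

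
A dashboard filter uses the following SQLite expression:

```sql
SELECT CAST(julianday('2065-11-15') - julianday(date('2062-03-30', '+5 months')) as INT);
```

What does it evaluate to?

Adding +5 months to 2062-03-30 gives 2062-08-30.
1 day remains in August 2062 after the 30th (31 − 30).
Full months from September 2062 through October 2065 contribute their day counts.
Then 15 days into November 2065.
Total: 1 + 30 + 31 + 30 + 31 + 31 + 28 + 31 + 30 + 31 + 30 + 31 + 31 + 30 + 31 + 30 + 31 + 31 + 29 + 31 + 30 + 31 + 30 + 31 + 31 + 30 + 31 + 30 + 31 + 31 + 28 + 31 + 30 + 31 + 30 + 31 + 31 + 30 + 31 + 15 = 1173.

1173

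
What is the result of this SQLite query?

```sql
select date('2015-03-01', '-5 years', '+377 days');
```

Adding -5 years to 2015-03-01 gives 2010-03-01.
Applying '+377 days' to 2010-03-01: counting 377 days forward gives 2011-03-13.

2011-03-13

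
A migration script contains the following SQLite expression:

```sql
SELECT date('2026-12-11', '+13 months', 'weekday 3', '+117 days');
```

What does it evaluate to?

2028-05-08

Adding +13 months to 2026-12-11 gives 2028-01-11.
`weekday 3` advances to the next Wednesday; 2028-01-11 is a Tuesday, so it moves forward to 2028-01-12.
Applying '+117 days' to 2028-01-12: counting 117 days forward gives 2028-05-08.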